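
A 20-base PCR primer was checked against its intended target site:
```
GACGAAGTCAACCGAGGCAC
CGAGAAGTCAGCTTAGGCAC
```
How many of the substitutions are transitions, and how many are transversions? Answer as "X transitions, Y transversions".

3 transitions, 3 transversions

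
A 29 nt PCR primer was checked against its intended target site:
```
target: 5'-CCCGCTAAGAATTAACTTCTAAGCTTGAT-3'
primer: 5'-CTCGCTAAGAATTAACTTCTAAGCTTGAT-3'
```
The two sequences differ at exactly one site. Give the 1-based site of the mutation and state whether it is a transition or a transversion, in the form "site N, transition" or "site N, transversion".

site 2, transition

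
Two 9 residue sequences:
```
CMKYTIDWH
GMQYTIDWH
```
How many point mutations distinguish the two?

Mismatches (1-based): position 1: C→G; position 3: K→Q.

2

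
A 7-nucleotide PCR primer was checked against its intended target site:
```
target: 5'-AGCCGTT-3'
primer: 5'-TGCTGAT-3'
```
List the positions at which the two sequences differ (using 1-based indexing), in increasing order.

Differences at position 1 (A→T), position 4 (C→T), position 6 (T→A).

1, 4, 6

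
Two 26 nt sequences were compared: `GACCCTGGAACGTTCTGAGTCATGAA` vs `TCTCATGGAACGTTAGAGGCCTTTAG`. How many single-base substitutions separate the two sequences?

12

The sequences differ at positions 1, 2, 3, 5, 15, 16, 17, 18, 20, 22, 24, 26 (1-based) — 12 in total.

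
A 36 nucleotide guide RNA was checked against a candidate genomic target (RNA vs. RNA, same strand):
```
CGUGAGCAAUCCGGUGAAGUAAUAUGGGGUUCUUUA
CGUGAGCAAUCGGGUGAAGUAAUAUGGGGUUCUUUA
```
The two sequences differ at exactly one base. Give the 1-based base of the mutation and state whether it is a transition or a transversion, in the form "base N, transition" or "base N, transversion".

The sequences differ only at base 12: C→G (pyrimidine→purine), a transversion.

base 12, transversion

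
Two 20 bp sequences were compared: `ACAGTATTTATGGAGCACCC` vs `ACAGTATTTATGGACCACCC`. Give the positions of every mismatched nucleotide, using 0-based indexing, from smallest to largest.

14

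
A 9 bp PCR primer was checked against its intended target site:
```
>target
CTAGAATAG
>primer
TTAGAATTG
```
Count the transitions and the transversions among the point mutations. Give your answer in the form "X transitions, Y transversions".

1 transition, 1 transversion

Mismatches (1-based):
position 1: C→T (pyrimidine→pyrimidine, transition)
position 8: A→T (purine→pyrimidine, transversion)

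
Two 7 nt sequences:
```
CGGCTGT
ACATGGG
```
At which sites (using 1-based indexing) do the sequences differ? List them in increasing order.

Scanning 1-based: 1: C/A; 2: G/C; 3: G/A; 4: C/T; 5: T/G; 7: T/G.

1, 2, 3, 4, 5, 7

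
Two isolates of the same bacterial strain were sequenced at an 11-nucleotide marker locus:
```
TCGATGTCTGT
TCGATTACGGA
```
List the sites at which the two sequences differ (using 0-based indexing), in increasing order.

5, 6, 8, 10

Scanning 0-based: 5: G/T; 6: T/A; 8: T/G; 10: T/A.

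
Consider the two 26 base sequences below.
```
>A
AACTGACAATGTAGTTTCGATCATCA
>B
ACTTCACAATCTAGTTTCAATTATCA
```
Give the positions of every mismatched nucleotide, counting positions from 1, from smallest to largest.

2, 3, 5, 11, 19, 22

Scanning 1-based: 2: A/C; 3: C/T; 5: G/C; 11: G/C; 19: G/A; 22: C/T.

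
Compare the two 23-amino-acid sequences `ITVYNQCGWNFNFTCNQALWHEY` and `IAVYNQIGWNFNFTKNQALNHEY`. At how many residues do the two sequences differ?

The sequences differ at residues 2, 7, 15, 20 (1-based) — 4 in total.

4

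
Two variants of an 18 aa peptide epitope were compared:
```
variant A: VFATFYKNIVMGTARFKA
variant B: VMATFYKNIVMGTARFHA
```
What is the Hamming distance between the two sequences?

2

The sequences differ at positions 2, 17 (1-based) — 2 in total.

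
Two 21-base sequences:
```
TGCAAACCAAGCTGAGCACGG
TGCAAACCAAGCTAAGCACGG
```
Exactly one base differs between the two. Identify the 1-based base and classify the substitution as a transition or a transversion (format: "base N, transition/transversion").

The sequences differ only at base 14: G→A (purine→purine), a transition.

base 14, transition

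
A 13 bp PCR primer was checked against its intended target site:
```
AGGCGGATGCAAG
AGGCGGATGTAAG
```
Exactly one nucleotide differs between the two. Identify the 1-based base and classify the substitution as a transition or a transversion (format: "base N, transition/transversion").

Base 10 changes C→T. C is a pyrimidine and T is a pyrimidine, so this is a transition.

base 10, transition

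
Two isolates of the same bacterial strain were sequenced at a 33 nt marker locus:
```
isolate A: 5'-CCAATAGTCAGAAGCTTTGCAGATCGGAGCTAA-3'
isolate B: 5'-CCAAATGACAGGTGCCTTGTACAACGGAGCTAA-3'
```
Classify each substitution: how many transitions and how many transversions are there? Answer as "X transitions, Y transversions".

Mismatches (1-based):
site 5: T→A (pyrimidine→purine, transversion)
site 6: A→T (purine→pyrimidine, transversion)
site 8: T→A (pyrimidine→purine, transversion)
site 12: A→G (purine→purine, transition)
site 13: A→T (purine→pyrimidine, transversion)
site 16: T→C (pyrimidine→pyrimidine, transition)
site 20: C→T (pyrimidine→pyrimidine, transition)
site 22: G→C (purine→pyrimidine, transversion)
site 24: T→A (pyrimidine→purine, transversion)

3 transitions, 6 transversions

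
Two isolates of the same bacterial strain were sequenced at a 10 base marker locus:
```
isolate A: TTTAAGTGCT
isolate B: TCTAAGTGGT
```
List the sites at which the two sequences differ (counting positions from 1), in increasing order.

2, 9

Differences at site 2 (T→C), site 9 (C→G).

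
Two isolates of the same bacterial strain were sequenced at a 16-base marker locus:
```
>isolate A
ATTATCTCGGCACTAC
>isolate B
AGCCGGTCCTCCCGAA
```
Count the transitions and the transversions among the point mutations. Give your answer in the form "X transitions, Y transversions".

Mismatches (1-based):
site 2: T→G (pyrimidine→purine, transversion)
site 3: T→C (pyrimidine→pyrimidine, transition)
site 4: A→C (purine→pyrimidine, transversion)
site 5: T→G (pyrimidine→purine, transversion)
site 6: C→G (pyrimidine→purine, transversion)
site 9: G→C (purine→pyrimidine, transversion)
site 10: G→T (purine→pyrimidine, transversion)
site 12: A→C (purine→pyrimidine, transversion)
site 14: T→G (pyrimidine→purine, transversion)
site 16: C→A (pyrimidine→purine, transversion)

1 transition, 9 transversions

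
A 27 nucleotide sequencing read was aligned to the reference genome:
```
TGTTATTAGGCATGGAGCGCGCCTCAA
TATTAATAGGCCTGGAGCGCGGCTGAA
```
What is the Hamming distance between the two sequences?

Mismatches (1-based): base 2: G→A; base 6: T→A; base 12: A→C; base 22: C→G; base 25: C→G.

5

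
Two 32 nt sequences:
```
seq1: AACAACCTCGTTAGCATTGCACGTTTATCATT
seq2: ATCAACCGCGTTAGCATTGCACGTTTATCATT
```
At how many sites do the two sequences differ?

2

The sequences differ at sites 2, 8 (1-based) — 2 in total.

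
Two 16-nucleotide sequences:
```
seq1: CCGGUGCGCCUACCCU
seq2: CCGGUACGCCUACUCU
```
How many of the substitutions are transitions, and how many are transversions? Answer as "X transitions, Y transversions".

2 transitions, 0 transversions

Mismatches (1-based):
base 6: G→A (purine→purine, transition)
base 14: C→U (pyrimidine→pyrimidine, transition)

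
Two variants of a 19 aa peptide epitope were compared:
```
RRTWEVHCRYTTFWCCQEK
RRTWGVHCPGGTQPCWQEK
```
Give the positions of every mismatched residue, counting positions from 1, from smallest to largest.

Scanning 1-based: 5: E/G; 9: R/P; 10: Y/G; 11: T/G; 13: F/Q; 14: W/P; 16: C/W.

5, 9, 10, 11, 13, 14, 16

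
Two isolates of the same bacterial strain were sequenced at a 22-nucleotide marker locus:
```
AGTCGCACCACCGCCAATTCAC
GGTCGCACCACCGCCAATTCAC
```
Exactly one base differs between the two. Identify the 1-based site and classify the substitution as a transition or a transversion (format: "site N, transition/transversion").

site 1, transition

The sequences differ only at site 1: A→G (purine→purine), a transition.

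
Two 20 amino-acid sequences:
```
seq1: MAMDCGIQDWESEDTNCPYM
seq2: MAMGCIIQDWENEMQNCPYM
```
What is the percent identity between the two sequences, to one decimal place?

75.0%

5 positions differ (4, 6, 12, 14, 15), so 15 of 20 match: 15/20 = 75%.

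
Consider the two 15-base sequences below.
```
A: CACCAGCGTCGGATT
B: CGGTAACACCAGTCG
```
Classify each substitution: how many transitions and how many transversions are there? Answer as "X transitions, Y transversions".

Mismatches (1-based):
position 2: A→G (purine→purine, transition)
position 3: C→G (pyrimidine→purine, transversion)
position 4: C→T (pyrimidine→pyrimidine, transition)
position 6: G→A (purine→purine, transition)
position 8: G→A (purine→purine, transition)
position 9: T→C (pyrimidine→pyrimidine, transition)
position 11: G→A (purine→purine, transition)
position 13: A→T (purine→pyrimidine, transversion)
position 14: T→C (pyrimidine→pyrimidine, transition)
position 15: T→G (pyrimidine→purine, transversion)

7 transitions, 3 transversions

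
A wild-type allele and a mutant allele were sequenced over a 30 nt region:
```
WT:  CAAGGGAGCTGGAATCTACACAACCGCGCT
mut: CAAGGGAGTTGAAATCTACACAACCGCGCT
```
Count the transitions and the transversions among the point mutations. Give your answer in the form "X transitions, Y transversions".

2 transitions, 0 transversions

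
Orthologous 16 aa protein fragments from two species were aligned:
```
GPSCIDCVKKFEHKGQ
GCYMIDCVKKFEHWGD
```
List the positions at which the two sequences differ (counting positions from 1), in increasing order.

Scanning 1-based: 2: P/C; 3: S/Y; 4: C/M; 14: K/W; 16: Q/D.

2, 3, 4, 14, 16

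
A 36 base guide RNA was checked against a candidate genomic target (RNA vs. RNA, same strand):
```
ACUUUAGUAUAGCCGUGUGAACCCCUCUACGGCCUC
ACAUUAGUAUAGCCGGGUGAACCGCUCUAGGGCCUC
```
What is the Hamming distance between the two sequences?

Mismatches (1-based): base 3: U→A; base 16: U→G; base 24: C→G; base 30: C→G.

4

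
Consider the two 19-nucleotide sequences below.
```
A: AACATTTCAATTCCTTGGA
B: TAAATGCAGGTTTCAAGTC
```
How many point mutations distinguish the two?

Comparing position by position, 12 sites differ: 1 (A/T), 3 (C/A), 6 (T/G), 7 (T/C), 8 (C/A), 9 (A/G), 10 (A/G), 13 (C/T), 15 (T/A), 16 (T/A), 18 (G/T), 19 (A/C).

12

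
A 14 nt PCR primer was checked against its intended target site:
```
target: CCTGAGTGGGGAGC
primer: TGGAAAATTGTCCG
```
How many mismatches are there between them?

Comparing position by position, 12 sites differ: 1 (C/T), 2 (C/G), 3 (T/G), 4 (G/A), 6 (G/A), 7 (T/A), 8 (G/T), 9 (G/T), 11 (G/T), 12 (A/C), 13 (G/C), 14 (C/G).

12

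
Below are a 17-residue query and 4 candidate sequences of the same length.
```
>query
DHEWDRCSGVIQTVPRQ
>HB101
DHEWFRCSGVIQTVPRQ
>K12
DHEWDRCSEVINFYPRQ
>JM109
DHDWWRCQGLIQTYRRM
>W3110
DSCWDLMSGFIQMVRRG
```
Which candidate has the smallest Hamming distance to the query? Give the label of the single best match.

HB101 differs at 1 position; K12 differs at 4 positions; JM109 differs at 7 positions; W3110 differs at 8 positions. The closest is HB101.

HB101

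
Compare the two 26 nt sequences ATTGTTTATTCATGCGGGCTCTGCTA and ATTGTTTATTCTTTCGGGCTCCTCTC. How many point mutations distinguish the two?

5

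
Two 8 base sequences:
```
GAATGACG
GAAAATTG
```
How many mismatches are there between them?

4

Mismatches (1-based): position 4: T→A; position 5: G→A; position 6: A→T; position 7: C→T.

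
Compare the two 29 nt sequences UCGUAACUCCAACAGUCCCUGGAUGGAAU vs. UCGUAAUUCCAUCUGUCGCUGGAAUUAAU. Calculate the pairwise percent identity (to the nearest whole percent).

76%

Mismatches at positions 7, 12, 14, 18, 24, 25, 26 (1-based): 7 of 29.
Identical positions: 22/29 = 75.86% → 76%.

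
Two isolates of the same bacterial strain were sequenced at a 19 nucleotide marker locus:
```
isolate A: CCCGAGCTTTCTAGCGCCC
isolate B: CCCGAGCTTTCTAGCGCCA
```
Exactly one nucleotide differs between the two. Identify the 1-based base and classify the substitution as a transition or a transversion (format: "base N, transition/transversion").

Base 19 changes C→A. C is a pyrimidine and A is a purine, so this is a transversion.

base 19, transversion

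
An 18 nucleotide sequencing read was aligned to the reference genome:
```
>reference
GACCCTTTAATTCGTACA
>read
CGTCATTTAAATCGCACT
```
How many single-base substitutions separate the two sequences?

7

Mismatches (1-based): base 1: G→C; base 2: A→G; base 3: C→T; base 5: C→A; base 11: T→A; base 15: T→C; base 18: A→T.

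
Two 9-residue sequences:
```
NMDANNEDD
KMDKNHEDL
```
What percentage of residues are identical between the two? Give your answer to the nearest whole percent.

4 positions differ (1, 4, 6, 9), so 5 of 9 match: 5/9 = 55.56%.

56%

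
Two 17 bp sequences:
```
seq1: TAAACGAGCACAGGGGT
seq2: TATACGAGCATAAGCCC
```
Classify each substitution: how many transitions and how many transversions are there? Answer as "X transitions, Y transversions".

3 transitions, 3 transversions

Transitions (purine↔purine or pyrimidine↔pyrimidine): 11 C→T, 13 G→A, 17 T→C.
Transversions (purine↔pyrimidine): 3 A→T, 15 G→C, 16 G→C.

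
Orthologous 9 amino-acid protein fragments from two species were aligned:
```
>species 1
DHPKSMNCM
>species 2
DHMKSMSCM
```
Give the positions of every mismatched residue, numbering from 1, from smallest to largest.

3, 7

Scanning 1-based: 3: P/M; 7: N/S.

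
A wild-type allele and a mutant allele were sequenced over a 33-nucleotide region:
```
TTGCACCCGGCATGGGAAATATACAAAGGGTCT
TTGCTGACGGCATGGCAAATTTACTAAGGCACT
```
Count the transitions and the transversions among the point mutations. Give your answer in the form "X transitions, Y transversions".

Mismatches (1-based):
position 5: A→T (purine→pyrimidine, transversion)
position 6: C→G (pyrimidine→purine, transversion)
position 7: C→A (pyrimidine→purine, transversion)
position 16: G→C (purine→pyrimidine, transversion)
position 21: A→T (purine→pyrimidine, transversion)
position 25: A→T (purine→pyrimidine, transversion)
position 30: G→C (purine→pyrimidine, transversion)
position 31: T→A (pyrimidine→purine, transversion)

0 transitions, 8 transversions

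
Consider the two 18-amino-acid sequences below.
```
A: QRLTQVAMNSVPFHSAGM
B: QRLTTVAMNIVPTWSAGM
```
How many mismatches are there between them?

Comparing position by position, 4 positions differ: 5 (Q/T), 10 (S/I), 13 (F/T), 14 (H/W).

4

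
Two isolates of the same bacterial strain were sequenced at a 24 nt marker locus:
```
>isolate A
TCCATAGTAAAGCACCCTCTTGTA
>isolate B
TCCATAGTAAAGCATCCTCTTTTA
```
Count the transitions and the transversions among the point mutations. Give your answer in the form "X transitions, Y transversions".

Mismatches (1-based):
site 15: C→T (pyrimidine→pyrimidine, transition)
site 22: G→T (purine→pyrimidine, transversion)

1 transition, 1 transversion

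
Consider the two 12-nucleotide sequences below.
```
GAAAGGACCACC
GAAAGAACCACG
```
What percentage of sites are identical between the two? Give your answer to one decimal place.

83.3%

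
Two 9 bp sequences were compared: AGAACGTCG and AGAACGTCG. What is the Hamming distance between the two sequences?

0

The two sequences are identical at every position.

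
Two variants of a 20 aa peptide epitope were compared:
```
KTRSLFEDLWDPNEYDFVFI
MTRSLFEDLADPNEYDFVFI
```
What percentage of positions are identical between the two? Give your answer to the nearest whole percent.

2 positions differ (1, 10), so 18 of 20 match: 18/20 = 90%.

90%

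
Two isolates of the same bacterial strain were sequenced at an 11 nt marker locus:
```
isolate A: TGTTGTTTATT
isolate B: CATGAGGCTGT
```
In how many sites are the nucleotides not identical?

Comparing position by position, 9 sites differ: 1 (T/C), 2 (G/A), 4 (T/G), 5 (G/A), 6 (T/G), 7 (T/G), 8 (T/C), 9 (A/T), 10 (T/G).

9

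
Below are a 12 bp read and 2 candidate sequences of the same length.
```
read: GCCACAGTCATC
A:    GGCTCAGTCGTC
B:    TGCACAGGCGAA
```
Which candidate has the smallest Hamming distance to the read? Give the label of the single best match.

Hamming distances to read — A: 3; B: 6.
Smallest is A with 3 mismatches.

A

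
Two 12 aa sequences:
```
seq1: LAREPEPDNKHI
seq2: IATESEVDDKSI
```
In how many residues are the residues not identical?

6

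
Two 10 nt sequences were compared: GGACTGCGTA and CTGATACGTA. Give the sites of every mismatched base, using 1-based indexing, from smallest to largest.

1, 2, 3, 4, 6

Scanning 1-based: 1: G/C; 2: G/T; 3: A/G; 4: C/A; 6: G/A.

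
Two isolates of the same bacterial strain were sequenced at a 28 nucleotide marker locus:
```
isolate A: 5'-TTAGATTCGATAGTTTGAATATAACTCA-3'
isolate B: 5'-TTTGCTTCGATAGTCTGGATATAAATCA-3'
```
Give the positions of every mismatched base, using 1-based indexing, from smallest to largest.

Differences at position 3 (A→T), position 5 (A→C), position 15 (T→C), position 18 (A→G), position 25 (C→A).

3, 5, 15, 18, 25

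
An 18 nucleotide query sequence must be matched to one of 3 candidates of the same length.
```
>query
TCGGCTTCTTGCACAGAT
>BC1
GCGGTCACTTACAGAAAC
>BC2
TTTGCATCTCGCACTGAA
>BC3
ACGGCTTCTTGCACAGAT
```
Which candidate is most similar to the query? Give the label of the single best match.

BC1 differs at 8 bases; BC2 differs at 6 bases; BC3 differs at 1 base. The closest is BC3.

BC3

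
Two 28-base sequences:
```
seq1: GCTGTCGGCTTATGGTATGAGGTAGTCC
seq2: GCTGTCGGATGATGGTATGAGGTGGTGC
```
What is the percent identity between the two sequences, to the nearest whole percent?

4 positions differ (9, 11, 24, 27), so 24 of 28 match: 24/28 = 85.71%.

86%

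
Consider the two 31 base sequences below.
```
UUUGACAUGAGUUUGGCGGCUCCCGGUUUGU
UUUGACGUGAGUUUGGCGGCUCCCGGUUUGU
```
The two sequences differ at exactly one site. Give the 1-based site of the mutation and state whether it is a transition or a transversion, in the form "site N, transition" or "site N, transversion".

The sequences differ only at site 7: A→G (purine→purine), a transition.

site 7, transition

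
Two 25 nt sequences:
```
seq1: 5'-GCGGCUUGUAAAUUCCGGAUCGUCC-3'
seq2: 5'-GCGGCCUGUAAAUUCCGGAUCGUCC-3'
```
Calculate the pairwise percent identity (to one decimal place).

Mismatch at position 6 (1-based): 1 of 25.
Identical positions: 24/25 = 96% → 96.0%.

96.0%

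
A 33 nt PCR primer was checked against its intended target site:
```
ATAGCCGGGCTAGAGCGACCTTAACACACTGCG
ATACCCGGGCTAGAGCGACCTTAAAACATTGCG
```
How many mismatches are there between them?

3

Mismatches (1-based): site 4: G→C; site 25: C→A; site 29: C→T.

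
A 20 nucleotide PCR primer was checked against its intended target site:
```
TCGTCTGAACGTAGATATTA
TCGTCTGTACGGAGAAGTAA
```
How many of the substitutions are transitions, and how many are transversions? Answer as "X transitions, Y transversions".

1 transition, 4 transversions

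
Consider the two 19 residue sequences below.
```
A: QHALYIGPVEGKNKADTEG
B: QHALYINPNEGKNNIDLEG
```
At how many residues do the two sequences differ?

5

Comparing position by position, 5 residues differ: 7 (G/N), 9 (V/N), 14 (K/N), 15 (A/I), 17 (T/L).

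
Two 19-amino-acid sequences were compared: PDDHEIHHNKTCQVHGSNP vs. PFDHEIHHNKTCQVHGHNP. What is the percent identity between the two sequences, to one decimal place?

89.5%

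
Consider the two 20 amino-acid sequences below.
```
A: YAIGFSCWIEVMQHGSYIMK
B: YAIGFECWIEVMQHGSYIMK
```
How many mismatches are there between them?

1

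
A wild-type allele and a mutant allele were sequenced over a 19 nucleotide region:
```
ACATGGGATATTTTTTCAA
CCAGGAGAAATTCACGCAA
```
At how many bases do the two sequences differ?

8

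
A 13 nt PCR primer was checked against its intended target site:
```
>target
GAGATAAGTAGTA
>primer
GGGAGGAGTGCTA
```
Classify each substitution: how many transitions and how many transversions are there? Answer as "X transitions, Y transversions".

3 transitions, 2 transversions

Mismatches (1-based):
site 2: A→G (purine→purine, transition)
site 5: T→G (pyrimidine→purine, transversion)
site 6: A→G (purine→purine, transition)
site 10: A→G (purine→purine, transition)
site 11: G→C (purine→pyrimidine, transversion)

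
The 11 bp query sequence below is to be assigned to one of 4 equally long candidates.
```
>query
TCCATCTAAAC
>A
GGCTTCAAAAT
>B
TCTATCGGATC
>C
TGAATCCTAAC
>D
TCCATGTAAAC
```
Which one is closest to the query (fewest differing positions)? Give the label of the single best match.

D

A differs at 5 positions; B differs at 4 positions; C differs at 4 positions; D differs at 1 position. The closest is D.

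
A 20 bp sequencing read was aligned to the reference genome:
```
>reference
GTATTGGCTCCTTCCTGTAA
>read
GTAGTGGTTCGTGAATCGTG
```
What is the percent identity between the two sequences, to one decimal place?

10 positions differ (4, 8, 11, 13, 14, 15, 17, 18, 19, 20), so 10 of 20 match: 10/20 = 50%.

50.0%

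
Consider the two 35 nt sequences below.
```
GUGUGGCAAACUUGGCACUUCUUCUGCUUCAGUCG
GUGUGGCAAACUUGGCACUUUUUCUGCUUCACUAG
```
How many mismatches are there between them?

3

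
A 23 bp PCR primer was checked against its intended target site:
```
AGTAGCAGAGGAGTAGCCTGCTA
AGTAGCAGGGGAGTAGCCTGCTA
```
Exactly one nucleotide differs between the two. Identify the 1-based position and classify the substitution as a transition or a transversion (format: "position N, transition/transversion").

The sequences differ only at position 9: A→G (purine→purine), a transition.

position 9, transition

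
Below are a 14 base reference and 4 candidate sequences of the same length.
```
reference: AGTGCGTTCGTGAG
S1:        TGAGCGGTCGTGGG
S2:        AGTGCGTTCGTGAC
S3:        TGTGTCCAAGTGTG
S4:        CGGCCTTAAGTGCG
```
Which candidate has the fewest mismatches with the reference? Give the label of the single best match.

S2

S1 differs at 4 bases; S2 differs at 1 base; S3 differs at 7 bases; S4 differs at 7 bases. The closest is S2.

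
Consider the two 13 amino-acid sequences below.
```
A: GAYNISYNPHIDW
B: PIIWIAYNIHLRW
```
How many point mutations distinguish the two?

Comparing position by position, 8 positions differ: 1 (G/P), 2 (A/I), 3 (Y/I), 4 (N/W), 6 (S/A), 9 (P/I), 11 (I/L), 12 (D/R).

8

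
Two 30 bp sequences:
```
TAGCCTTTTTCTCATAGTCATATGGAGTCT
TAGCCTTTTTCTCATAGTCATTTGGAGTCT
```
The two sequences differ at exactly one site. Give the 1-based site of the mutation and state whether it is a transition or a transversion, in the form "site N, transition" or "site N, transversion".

The sequences differ only at site 22: A→T (purine→pyrimidine), a transversion.

site 22, transversion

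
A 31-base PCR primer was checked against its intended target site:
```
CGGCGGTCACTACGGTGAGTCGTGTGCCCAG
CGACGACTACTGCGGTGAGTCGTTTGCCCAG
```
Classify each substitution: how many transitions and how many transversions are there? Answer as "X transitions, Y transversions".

Mismatches (1-based):
site 3: G→A (purine→purine, transition)
site 6: G→A (purine→purine, transition)
site 7: T→C (pyrimidine→pyrimidine, transition)
site 8: C→T (pyrimidine→pyrimidine, transition)
site 12: A→G (purine→purine, transition)
site 24: G→T (purine→pyrimidine, transversion)

5 transitions, 1 transversion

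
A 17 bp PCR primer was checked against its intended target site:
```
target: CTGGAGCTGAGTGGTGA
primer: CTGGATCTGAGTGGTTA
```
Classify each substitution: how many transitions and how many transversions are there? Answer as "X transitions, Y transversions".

0 transitions, 2 transversions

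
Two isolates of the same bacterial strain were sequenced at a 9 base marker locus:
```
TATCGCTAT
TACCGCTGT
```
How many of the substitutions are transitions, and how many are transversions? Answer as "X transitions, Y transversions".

Transitions (purine↔purine or pyrimidine↔pyrimidine): 3 T→C, 8 A→G.
Transversions (purine↔pyrimidine): none.

2 transitions, 0 transversions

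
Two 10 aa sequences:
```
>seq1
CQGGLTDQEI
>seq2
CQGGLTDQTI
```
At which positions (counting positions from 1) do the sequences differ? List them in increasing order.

Scanning 1-based: 9: E/T.

9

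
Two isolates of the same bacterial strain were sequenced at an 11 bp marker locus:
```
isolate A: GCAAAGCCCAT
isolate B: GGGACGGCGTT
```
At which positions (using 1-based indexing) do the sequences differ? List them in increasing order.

Scanning 1-based: 2: C/G; 3: A/G; 5: A/C; 7: C/G; 9: C/G; 10: A/T.

2, 3, 5, 7, 9, 10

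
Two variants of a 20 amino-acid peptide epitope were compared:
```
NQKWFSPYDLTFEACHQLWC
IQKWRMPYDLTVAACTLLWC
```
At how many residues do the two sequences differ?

7

Comparing position by position, 7 residues differ: 1 (N/I), 5 (F/R), 6 (S/M), 12 (F/V), 13 (E/A), 16 (H/T), 17 (Q/L).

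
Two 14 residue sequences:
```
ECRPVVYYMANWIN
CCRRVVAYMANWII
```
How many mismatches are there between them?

The sequences differ at positions 1, 4, 7, 14 (1-based) — 4 in total.

4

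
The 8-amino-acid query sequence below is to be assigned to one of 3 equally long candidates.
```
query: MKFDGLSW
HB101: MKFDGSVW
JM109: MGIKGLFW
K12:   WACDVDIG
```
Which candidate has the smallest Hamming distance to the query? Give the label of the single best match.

HB101

HB101 differs at 2 residues; JM109 differs at 4 residues; K12 differs at 7 residues. The closest is HB101.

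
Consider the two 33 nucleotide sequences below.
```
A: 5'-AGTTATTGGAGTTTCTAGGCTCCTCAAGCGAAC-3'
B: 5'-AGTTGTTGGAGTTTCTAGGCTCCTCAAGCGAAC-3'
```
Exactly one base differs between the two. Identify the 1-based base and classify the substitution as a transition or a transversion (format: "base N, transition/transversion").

The sequences differ only at base 5: A→G (purine→purine), a transition.

base 5, transition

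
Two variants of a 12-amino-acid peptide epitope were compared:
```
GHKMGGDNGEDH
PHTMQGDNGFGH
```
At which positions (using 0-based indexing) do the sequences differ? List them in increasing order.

Scanning 0-based: 0: G/P; 2: K/T; 4: G/Q; 9: E/F; 10: D/G.

0, 2, 4, 9, 10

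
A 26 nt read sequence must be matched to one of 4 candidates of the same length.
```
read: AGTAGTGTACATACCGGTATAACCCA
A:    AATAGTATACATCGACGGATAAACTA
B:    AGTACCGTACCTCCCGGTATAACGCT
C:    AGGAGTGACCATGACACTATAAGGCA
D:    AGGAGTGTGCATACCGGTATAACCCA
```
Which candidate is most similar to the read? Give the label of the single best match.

Hamming distances to read — A: 9; B: 6; C: 9; D: 2.
Smallest is D with 2 mismatches.

D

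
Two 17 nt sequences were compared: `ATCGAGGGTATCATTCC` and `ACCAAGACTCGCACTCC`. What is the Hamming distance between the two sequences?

7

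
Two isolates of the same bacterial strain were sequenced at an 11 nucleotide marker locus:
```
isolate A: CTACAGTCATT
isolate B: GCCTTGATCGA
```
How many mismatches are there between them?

The sequences differ at bases 1, 2, 3, 4, 5, 7, 8, 9, 10, 11 (1-based) — 10 in total.

10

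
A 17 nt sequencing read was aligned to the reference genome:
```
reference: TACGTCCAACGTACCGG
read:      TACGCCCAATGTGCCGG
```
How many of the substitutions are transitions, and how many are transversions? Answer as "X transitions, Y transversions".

Transitions (purine↔purine or pyrimidine↔pyrimidine): 5 T→C, 10 C→T, 13 A→G.
Transversions (purine↔pyrimidine): none.

3 transitions, 0 transversions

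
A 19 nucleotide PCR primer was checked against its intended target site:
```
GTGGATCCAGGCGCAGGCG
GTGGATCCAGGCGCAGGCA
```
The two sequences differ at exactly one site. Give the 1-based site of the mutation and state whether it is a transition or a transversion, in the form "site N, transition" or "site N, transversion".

Site 19 changes G→A. G is a purine and A is a purine, so this is a transition.

site 19, transition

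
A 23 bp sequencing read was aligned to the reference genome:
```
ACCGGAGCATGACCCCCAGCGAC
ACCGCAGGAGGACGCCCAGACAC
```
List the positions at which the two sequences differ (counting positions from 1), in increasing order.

5, 8, 10, 14, 20, 21

Scanning 1-based: 5: G/C; 8: C/G; 10: T/G; 14: C/G; 20: C/A; 21: G/C.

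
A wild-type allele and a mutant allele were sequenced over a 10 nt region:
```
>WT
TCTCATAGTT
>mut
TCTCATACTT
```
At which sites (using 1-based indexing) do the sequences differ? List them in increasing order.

Differences at site 8 (G→C).

8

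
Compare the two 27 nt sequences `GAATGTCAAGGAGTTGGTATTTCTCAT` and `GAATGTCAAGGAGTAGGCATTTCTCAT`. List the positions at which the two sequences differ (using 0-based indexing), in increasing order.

Differences at position 14 (T→A), position 17 (T→C).

14, 17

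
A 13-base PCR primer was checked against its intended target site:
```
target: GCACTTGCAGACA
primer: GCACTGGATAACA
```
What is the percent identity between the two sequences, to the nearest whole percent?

Mismatches at positions 6, 8, 9, 10 (1-based): 4 of 13.
Identical positions: 9/13 = 69.23% → 69%.

69%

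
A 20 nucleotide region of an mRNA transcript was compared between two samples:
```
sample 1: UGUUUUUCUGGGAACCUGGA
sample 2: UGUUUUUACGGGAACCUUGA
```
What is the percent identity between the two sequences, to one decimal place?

85.0%

Mismatches at positions 8, 9, 18 (1-based): 3 of 20.
Identical positions: 17/20 = 85% → 85.0%.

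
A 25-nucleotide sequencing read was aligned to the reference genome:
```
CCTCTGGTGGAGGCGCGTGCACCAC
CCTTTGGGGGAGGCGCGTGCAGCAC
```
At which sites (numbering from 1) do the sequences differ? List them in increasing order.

4, 8, 22

Scanning 1-based: 4: C/T; 8: T/G; 22: C/G.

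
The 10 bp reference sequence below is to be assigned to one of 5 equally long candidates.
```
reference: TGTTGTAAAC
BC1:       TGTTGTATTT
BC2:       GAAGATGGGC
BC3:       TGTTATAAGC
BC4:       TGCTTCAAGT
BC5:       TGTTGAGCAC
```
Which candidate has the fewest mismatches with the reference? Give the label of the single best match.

BC3

Hamming distances to reference — BC1: 3; BC2: 8; BC3: 2; BC4: 5; BC5: 3.
Smallest is BC3 with 2 mismatches.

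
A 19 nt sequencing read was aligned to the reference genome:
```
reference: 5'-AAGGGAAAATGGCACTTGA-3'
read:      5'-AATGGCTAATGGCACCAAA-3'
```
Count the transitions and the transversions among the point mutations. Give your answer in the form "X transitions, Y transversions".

Mismatches (1-based):
position 3: G→T (purine→pyrimidine, transversion)
position 6: A→C (purine→pyrimidine, transversion)
position 7: A→T (purine→pyrimidine, transversion)
position 16: T→C (pyrimidine→pyrimidine, transition)
position 17: T→A (pyrimidine→purine, transversion)
position 18: G→A (purine→purine, transition)

2 transitions, 4 transversions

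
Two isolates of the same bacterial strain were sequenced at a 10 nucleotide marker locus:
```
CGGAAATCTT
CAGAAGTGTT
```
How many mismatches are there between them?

3

Comparing position by position, 3 sites differ: 2 (G/A), 6 (A/G), 8 (C/G).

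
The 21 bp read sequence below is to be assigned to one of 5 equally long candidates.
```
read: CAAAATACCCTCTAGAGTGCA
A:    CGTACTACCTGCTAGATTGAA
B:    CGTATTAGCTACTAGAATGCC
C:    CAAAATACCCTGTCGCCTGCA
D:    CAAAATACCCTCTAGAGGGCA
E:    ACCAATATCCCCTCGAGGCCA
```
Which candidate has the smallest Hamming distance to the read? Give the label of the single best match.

D

Hamming distances to read — A: 7; B: 8; C: 4; D: 1; E: 8.
Smallest is D with 1 mismatch.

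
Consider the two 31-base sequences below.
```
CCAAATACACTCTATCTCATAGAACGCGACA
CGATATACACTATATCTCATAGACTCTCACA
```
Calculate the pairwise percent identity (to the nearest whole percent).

74%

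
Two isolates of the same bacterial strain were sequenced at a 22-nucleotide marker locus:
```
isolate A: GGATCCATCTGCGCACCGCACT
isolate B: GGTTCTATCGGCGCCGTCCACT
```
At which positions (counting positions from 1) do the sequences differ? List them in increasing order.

Scanning 1-based: 3: A/T; 6: C/T; 10: T/G; 15: A/C; 16: C/G; 17: C/T; 18: G/C.

3, 6, 10, 15, 16, 17, 18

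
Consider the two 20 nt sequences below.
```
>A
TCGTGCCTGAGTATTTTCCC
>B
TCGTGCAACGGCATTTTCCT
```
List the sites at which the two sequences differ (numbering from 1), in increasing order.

Differences at site 7 (C→A), site 8 (T→A), site 9 (G→C), site 10 (A→G), site 12 (T→C), site 20 (C→T).

7, 8, 9, 10, 12, 20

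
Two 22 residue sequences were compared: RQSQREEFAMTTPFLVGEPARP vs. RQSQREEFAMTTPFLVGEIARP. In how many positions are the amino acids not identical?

Mismatches (1-based): position 19: P→I.

1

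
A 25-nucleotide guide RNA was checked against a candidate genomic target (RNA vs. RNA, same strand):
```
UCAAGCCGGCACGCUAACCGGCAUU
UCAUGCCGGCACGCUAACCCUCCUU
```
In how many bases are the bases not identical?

4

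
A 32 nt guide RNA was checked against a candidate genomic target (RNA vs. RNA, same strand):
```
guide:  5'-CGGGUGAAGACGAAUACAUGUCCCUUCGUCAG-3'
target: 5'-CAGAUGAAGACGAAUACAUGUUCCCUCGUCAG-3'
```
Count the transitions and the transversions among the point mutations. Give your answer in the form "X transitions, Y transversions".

Transitions (purine↔purine or pyrimidine↔pyrimidine): 2 G→A, 4 G→A, 22 C→U, 25 U→C.
Transversions (purine↔pyrimidine): none.

4 transitions, 0 transversions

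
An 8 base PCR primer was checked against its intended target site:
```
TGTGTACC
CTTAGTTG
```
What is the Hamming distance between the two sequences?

Comparing position by position, 7 bases differ: 1 (T/C), 2 (G/T), 4 (G/A), 5 (T/G), 6 (A/T), 7 (C/T), 8 (C/G).

7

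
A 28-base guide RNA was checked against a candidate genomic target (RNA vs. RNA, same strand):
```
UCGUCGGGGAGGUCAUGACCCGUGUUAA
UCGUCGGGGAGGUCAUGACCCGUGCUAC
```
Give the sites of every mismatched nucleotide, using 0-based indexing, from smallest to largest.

Differences at site 24 (U→C), site 27 (A→C).

24, 27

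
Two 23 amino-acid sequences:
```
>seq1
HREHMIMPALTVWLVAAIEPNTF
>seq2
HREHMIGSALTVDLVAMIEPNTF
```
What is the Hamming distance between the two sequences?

4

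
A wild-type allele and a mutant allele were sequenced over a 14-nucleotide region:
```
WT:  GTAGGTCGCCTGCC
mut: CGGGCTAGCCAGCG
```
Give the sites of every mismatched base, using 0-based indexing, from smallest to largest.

Scanning 0-based: 0: G/C; 1: T/G; 2: A/G; 4: G/C; 6: C/A; 10: T/A; 13: C/G.

0, 1, 2, 4, 6, 10, 13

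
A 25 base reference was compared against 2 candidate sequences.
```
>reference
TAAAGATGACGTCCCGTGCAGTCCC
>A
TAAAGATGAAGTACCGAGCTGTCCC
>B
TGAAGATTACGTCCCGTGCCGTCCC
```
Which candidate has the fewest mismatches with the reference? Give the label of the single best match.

Hamming distances to reference — A: 4; B: 3.
Smallest is B with 3 mismatches.

B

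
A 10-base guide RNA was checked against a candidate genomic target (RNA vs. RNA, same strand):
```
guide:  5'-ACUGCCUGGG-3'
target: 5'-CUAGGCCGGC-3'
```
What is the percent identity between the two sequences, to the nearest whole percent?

Mismatches at positions 1, 2, 3, 5, 7, 10 (1-based): 6 of 10.
Identical positions: 4/10 = 40% → 40%.

40%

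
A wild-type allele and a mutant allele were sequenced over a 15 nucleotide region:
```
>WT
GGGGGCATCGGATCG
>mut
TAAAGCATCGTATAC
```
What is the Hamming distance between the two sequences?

Comparing position by position, 7 sites differ: 1 (G/T), 2 (G/A), 3 (G/A), 4 (G/A), 11 (G/T), 14 (C/A), 15 (G/C).

7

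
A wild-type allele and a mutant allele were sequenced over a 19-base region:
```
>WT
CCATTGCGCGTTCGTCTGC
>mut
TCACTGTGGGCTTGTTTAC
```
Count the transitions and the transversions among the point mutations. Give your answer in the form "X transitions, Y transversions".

Mismatches (1-based):
site 1: C→T (pyrimidine→pyrimidine, transition)
site 4: T→C (pyrimidine→pyrimidine, transition)
site 7: C→T (pyrimidine→pyrimidine, transition)
site 9: C→G (pyrimidine→purine, transversion)
site 11: T→C (pyrimidine→pyrimidine, transition)
site 13: C→T (pyrimidine→pyrimidine, transition)
site 16: C→T (pyrimidine→pyrimidine, transition)
site 18: G→A (purine→purine, transition)

7 transitions, 1 transversion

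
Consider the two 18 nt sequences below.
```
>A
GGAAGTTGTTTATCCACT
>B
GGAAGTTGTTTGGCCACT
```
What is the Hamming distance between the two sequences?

2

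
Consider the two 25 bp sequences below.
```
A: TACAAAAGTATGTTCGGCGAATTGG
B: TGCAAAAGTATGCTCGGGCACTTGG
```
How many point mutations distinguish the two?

5

Comparing position by position, 5 bases differ: 2 (A/G), 13 (T/C), 18 (C/G), 19 (G/C), 21 (A/C).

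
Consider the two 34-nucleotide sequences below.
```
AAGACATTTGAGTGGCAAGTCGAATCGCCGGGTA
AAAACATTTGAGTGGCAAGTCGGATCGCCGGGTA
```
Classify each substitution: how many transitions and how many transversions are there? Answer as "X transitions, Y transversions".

Transitions (purine↔purine or pyrimidine↔pyrimidine): 3 G→A, 23 A→G.
Transversions (purine↔pyrimidine): none.

2 transitions, 0 transversions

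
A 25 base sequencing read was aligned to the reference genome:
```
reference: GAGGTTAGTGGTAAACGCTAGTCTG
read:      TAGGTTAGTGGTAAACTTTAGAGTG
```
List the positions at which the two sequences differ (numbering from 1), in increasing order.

Scanning 1-based: 1: G/T; 17: G/T; 18: C/T; 22: T/A; 23: C/G.

1, 17, 18, 22, 23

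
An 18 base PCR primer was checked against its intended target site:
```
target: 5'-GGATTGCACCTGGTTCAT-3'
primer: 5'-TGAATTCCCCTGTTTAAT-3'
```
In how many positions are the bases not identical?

The sequences differ at positions 1, 4, 6, 8, 13, 16 (1-based) — 6 in total.

6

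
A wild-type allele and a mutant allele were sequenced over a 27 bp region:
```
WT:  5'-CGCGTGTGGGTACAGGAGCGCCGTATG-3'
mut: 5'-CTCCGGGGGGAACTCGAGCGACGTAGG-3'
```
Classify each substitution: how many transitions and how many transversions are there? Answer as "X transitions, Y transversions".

Mismatches (1-based):
position 2: G→T (purine→pyrimidine, transversion)
position 4: G→C (purine→pyrimidine, transversion)
position 5: T→G (pyrimidine→purine, transversion)
position 7: T→G (pyrimidine→purine, transversion)
position 11: T→A (pyrimidine→purine, transversion)
position 14: A→T (purine→pyrimidine, transversion)
position 15: G→C (purine→pyrimidine, transversion)
position 21: C→A (pyrimidine→purine, transversion)
position 26: T→G (pyrimidine→purine, transversion)

0 transitions, 9 transversions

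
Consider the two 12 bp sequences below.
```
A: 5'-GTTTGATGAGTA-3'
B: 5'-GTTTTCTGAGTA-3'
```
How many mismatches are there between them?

Mismatches (1-based): position 5: G→T; position 6: A→C.

2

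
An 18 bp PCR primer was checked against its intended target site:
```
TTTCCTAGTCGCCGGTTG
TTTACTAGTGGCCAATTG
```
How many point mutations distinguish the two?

The sequences differ at positions 4, 10, 14, 15 (1-based) — 4 in total.

4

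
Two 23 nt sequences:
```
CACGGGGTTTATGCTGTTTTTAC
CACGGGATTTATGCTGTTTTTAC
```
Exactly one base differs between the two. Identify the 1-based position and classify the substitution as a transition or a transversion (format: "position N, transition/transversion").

position 7, transition

Position 7 changes G→A. G is a purine and A is a purine, so this is a transition.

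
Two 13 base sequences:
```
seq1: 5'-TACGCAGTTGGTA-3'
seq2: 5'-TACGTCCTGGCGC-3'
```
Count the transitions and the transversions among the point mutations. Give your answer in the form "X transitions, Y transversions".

1 transition, 6 transversions

Transitions (purine↔purine or pyrimidine↔pyrimidine): 5 C→T.
Transversions (purine↔pyrimidine): 6 A→C, 7 G→C, 9 T→G, 11 G→C, 12 T→G, 13 A→C.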